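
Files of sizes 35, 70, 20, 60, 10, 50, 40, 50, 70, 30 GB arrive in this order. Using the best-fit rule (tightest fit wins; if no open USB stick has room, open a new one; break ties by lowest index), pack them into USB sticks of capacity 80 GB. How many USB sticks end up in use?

7

  35 → USB stick 1 (new)  [load 35/80]
  70 → USB stick 2 (new)  [load 70/80]
  20 → USB stick 1  [load 55/80]
  60 → USB stick 3 (new)  [load 60/80]
  10 → USB stick 2  [load 80/80]
  50 → USB stick 4 (new)  [load 50/80]
  40 → USB stick 5 (new)  [load 40/80]
  50 → USB stick 6 (new)  [load 50/80]
  70 → USB stick 7 (new)  [load 70/80]
  30 → USB stick 4  [load 80/80]
7 USB sticks opened.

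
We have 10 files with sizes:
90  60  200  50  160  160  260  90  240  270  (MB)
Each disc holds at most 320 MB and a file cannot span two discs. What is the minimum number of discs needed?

6

Total = 270 + 260 + 240 + 200 + 160 + 160 + 90 + 90 + 60 + 50 = 1580 MB.
Lower bound: ⌈1580/320⌉ = 5 discs.
A packing using 6 discs:
  disc 1: 270 + 50 = 320
  disc 2: 260 + 60 = 320
  disc 3: 240 = 240
  disc 4: 200 + 90 = 290
  disc 5: 160 + 160 = 320
  disc 6: 90 = 90
No arrangement into 5 discs stays within capacity, so 6 is optimal.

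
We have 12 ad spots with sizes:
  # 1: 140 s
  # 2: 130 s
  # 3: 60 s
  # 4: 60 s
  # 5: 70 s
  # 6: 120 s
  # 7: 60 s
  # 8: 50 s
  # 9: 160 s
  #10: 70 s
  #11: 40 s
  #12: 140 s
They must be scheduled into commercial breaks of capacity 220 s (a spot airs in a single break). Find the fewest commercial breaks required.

6

Total = 160 + 140 + 140 + 130 + 120 + 70 + 70 + 60 + 60 + 60 + 50 + 40 = 1100 s.
Lower bound: ⌈1100/220⌉ = 5 commercial breaks.
A packing using 6 commercial breaks:
  break 1: 160 + 60 = 220
  break 2: 140 + 70 = 210
  break 3: 140 + 70 = 210
  break 4: 130 + 60 = 190
  break 5: 120 + 60 + 40 = 220
  break 6: 50 = 50
No arrangement into 5 commercial breaks stays within capacity, so 6 is optimal.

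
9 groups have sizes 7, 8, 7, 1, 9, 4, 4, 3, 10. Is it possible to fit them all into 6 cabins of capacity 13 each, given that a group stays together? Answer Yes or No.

Yes

A valid assignment using 5 cabins:
  cabin 1: 10 + 3 = 13
  cabin 2: 9 + 4 = 13
  cabin 3: 8 + 4 + 1 = 13
  cabin 4: 7 = 7
  cabin 5: 7 = 7
That uses only 5 ≤ 6, so 6 cabins are enough.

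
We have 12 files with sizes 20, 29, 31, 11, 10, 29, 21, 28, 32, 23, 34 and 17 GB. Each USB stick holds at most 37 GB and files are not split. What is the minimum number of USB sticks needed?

9

Total = 34 + 32 + 31 + 29 + 29 + 28 + 23 + 21 + 20 + 17 + 11 + 10 = 285 GB.
Lower bound: ⌈285/37⌉ = 8 USB sticks.
Also, 9 files each exceed 37/2 GB, and no two of those can share a USB stick, so at least 9 USB sticks are needed.
A packing using 9 USB sticks:
  USB stick 1: 34 = 34
  USB stick 2: 32 = 32
  USB stick 3: 31 = 31
  USB stick 4: 29 = 29
  USB stick 5: 29 = 29
  USB stick 6: 28 = 28
  USB stick 7: 23 + 11 = 34
  USB stick 8: 21 + 10 = 31
  USB stick 9: 20 + 17 = 37
This matches the lower bound, so 9 is optimal.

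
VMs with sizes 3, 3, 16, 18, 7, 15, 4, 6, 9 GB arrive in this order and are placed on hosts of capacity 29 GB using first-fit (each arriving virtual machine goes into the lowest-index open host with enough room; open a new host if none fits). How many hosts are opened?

3

  3 → host 1 (new)  [load 3/29]
  3 → host 1  [load 6/29]
  16 → host 1  [load 22/29]
  18 → host 2 (new)  [load 18/29]
  7 → host 1  [load 29/29]
  15 → host 3 (new)  [load 15/29]
  4 → host 2  [load 22/29]
  6 → host 2  [load 28/29]
  9 → host 3  [load 24/29]
3 hosts opened.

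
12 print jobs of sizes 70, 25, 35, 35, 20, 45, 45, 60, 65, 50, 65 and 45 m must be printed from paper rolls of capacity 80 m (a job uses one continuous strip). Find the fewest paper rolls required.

8

Total = 70 + 65 + 65 + 60 + 50 + 45 + 45 + 45 + 35 + 35 + 25 + 20 = 560 m.
Lower bound: ⌈560/80⌉ = 7 paper rolls.
Also, 8 print jobs each exceed 40 m, and no two of those can share a roll, so at least 8 paper rolls are needed.
A packing using 8 paper rolls:
  roll 1: 70 = 70
  roll 2: 65 = 65
  roll 3: 65 = 65
  roll 4: 60 + 20 = 80
  roll 5: 50 + 25 = 75
  roll 6: 45 + 35 = 80
  roll 7: 45 + 35 = 80
  roll 8: 45 = 45
This matches the lower bound, so 8 is optimal.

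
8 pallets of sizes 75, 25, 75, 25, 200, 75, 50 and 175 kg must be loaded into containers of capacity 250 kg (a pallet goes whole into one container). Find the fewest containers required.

3

Total = 200 + 175 + 75 + 75 + 75 + 50 + 25 + 25 = 700 kg.
Lower bound: ⌈700/250⌉ = 3 containers.
A packing using 3 containers:
  container 1: 200 + 50 = 250
  container 2: 175 + 75 = 250
  container 3: 75 + 75 + 25 + 25 = 200
This matches the lower bound, so 3 is optimal.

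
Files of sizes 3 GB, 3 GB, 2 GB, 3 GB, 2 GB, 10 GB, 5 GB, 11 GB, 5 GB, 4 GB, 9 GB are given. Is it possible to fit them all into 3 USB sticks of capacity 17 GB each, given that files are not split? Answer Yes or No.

No

Total = 57 GB; ⌈57/17⌉ = 4.
At least 4 USB sticks are required, but only 3 are allowed.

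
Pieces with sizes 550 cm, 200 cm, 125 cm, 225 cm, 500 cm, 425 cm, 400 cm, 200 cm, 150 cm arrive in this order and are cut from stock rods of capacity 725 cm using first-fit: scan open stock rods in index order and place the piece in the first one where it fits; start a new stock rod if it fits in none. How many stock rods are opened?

5

  550 → stock rod 1 (new)  [load 550/725]
  200 → stock rod 2 (new)  [load 200/725]
  125 → stock rod 1  [load 675/725]
  225 → stock rod 2  [load 425/725]
  500 → stock rod 3 (new)  [load 500/725]
  425 → stock rod 4 (new)  [load 425/725]
  400 → stock rod 5 (new)  [load 400/725]
  200 → stock rod 2  [load 625/725]
  150 → stock rod 3  [load 650/725]
5 stock rods opened.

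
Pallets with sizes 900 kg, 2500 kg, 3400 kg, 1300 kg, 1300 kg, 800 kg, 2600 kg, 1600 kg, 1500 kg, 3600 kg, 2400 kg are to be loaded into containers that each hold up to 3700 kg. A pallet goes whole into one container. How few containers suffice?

Total = 3600 + 3400 + 2600 + 2500 + 2400 + 1600 + 1500 + 1300 + 1300 + 900 + 800 = 21900 kg.
Lower bound: ⌈21900/3700⌉ = 6 containers.
A packing using 7 containers:
  container 1: 3600 = 3600
  container 2: 3400 = 3400
  container 3: 2600 + 900 = 3500
  container 4: 2500 + 800 = 3300
  container 5: 2400 + 1300 = 3700
  container 6: 1600 + 1500 = 3100
  container 7: 1300 = 1300
No arrangement into 6 containers stays within capacity, so 7 is optimal.

7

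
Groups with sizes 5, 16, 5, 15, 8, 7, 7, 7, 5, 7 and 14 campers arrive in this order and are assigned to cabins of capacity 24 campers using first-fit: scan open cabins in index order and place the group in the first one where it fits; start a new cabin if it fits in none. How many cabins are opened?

  5 → cabin 1 (new)  [load 5/24]
  16 → cabin 1  [load 21/24]
  5 → cabin 2 (new)  [load 5/24]
  15 → cabin 2  [load 20/24]
  8 → cabin 3 (new)  [load 8/24]
  7 → cabin 3  [load 15/24]
  7 → cabin 3  [load 22/24]
  7 → cabin 4 (new)  [load 7/24]
  5 → cabin 4  [load 12/24]
  7 → cabin 4  [load 19/24]
  14 → cabin 5 (new)  [load 14/24]
5 cabins opened.

5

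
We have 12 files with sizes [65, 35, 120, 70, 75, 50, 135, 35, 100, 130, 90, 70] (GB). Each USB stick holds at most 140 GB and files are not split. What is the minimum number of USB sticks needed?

8

Total = 135 + 130 + 120 + 100 + 90 + 75 + 70 + 70 + 65 + 50 + 35 + 35 = 975 GB.
Lower bound: ⌈975/140⌉ = 7 USB sticks.
A packing using 8 USB sticks:
  USB stick 1: 135 = 135
  USB stick 2: 130 = 130
  USB stick 3: 120 = 120
  USB stick 4: 100 + 35 = 135
  USB stick 5: 90 + 50 = 140
  USB stick 6: 75 + 65 = 140
  USB stick 7: 70 + 70 = 140
  USB stick 8: 35 = 35
No arrangement into 7 USB sticks stays within capacity, so 8 is optimal.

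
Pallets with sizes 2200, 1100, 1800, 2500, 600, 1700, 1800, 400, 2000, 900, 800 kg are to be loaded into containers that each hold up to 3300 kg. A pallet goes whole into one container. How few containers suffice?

Total = 2500 + 2200 + 2000 + 1800 + 1800 + 1700 + 1100 + 900 + 800 + 600 + 400 = 15800 kg.
Lower bound: ⌈15800/3300⌉ = 5 containers.
Also, 6 pallets each exceed 1650 kg, and no two of those can share a container, so at least 6 containers are needed.
A packing using 6 containers:
  container 1: 2500 + 800 = 3300
  container 2: 2200 + 1100 = 3300
  container 3: 2000 + 900 + 400 = 3300
  container 4: 1800 + 600 = 2400
  container 5: 1800 = 1800
  container 6: 1700 = 1700
This matches the lower bound, so 6 is optimal.

6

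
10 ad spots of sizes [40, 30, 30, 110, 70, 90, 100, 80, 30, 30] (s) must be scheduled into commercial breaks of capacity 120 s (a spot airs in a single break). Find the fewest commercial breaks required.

6

Total = 110 + 100 + 90 + 80 + 70 + 40 + 30 + 30 + 30 + 30 = 610 s.
Lower bound: ⌈610/120⌉ = 6 commercial breaks.
A packing using 6 commercial breaks:
  break 1: 110 = 110
  break 2: 100 = 100
  break 3: 90 + 30 = 120
  break 4: 80 + 40 = 120
  break 5: 70 + 30 = 100
  break 6: 30 + 30 = 60
This matches the lower bound, so 6 is optimal.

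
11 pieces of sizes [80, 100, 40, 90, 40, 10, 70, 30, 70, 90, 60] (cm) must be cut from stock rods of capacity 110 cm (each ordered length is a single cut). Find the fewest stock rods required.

Total = 100 + 90 + 90 + 80 + 70 + 70 + 60 + 40 + 40 + 30 + 10 = 680 cm.
Lower bound: ⌈680/110⌉ = 7 stock rods.
A packing using 7 stock rods:
  stock rod 1: 100 + 10 = 110
  stock rod 2: 90 = 90
  stock rod 3: 90 = 90
  stock rod 4: 80 + 30 = 110
  stock rod 5: 70 + 40 = 110
  stock rod 6: 70 + 40 = 110
  stock rod 7: 60 = 60
This matches the lower bound, so 7 is optimal.

7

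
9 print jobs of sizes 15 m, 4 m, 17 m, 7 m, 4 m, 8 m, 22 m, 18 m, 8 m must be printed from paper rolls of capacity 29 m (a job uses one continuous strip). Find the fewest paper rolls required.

4

Total = 22 + 18 + 17 + 15 + 8 + 8 + 7 + 4 + 4 = 103 m.
Lower bound: ⌈103/29⌉ = 4 paper rolls.
A packing using 4 paper rolls:
  roll 1: 22 + 7 = 29
  roll 2: 18 + 8 = 26
  roll 3: 17 + 8 + 4 = 29
  roll 4: 15 + 4 = 19
This matches the lower bound, so 4 is optimal.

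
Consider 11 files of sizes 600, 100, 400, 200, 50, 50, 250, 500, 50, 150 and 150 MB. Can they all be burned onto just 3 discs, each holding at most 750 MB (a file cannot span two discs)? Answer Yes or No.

No

Total = 2500 MB; ⌈2500/750⌉ = 4.
At least 4 discs are required, but only 3 are allowed.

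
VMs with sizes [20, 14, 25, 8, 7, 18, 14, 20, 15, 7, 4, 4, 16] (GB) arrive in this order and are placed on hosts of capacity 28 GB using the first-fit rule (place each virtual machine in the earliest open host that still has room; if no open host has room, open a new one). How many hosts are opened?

  20 → host 1 (new)  [load 20/28]
  14 → host 2 (new)  [load 14/28]
  25 → host 3 (new)  [load 25/28]
  8 → host 1  [load 28/28]
  7 → host 2  [load 21/28]
  18 → host 4 (new)  [load 18/28]
  14 → host 5 (new)  [load 14/28]
  20 → host 6 (new)  [load 20/28]
  15 → host 7 (new)  [load 15/28]
  7 → host 2  [load 28/28]
  4 → host 4  [load 22/28]
  4 → host 4  [load 26/28]
  16 → host 8 (new)  [load 16/28]
8 hosts opened.

8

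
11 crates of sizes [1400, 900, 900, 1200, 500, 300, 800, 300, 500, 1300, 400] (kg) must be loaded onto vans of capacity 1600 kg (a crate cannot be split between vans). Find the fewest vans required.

Total = 1400 + 1300 + 1200 + 900 + 900 + 800 + 500 + 500 + 400 + 300 + 300 = 8500 kg.
Lower bound: ⌈8500/1600⌉ = 6 vans.
A packing using 6 vans:
  van 1: 1400 = 1400
  van 2: 1300 + 300 = 1600
  van 3: 1200 + 400 = 1600
  van 4: 900 + 500 = 1400
  van 5: 900 + 500 = 1400
  van 6: 800 + 300 = 1100
This matches the lower bound, so 6 is optimal.

6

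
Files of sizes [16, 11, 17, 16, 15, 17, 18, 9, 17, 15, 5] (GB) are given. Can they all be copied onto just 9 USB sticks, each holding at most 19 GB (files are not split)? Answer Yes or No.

No

Total = 156 GB; ⌈156/19⌉ = 9.
The bound of 9 does not rule out 9, but exhaustive search shows no assignment into 9 USB sticks of capacity 19 GB exists — the minimum is 10.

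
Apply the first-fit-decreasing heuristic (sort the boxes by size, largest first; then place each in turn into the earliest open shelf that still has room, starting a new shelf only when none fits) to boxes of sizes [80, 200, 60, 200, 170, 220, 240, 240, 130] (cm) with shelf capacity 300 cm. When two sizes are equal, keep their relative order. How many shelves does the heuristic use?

6

Sorted descending: 240, 240, 220, 200, 200, 170, 130, 80, 60.
  240 → shelf 1 (new)  [load 240/300]
  240 → shelf 2 (new)  [load 240/300]
  220 → shelf 3 (new)  [load 220/300]
  200 → shelf 4 (new)  [load 200/300]
  200 → shelf 5 (new)  [load 200/300]
  170 → shelf 6 (new)  [load 170/300]
  130 → shelf 6  [load 300/300]
  80 → shelf 3  [load 300/300]
  60 → shelf 1  [load 300/300]
6 shelves opened.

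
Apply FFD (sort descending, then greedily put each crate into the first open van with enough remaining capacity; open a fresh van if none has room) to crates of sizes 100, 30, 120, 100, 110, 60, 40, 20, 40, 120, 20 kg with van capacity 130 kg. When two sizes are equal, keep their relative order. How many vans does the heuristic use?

7

Sorted descending: 120, 120, 110, 100, 100, 60, 40, 40, 30, 20, 20.
  120 → van 1 (new)  [load 120/130]
  120 → van 2 (new)  [load 120/130]
  110 → van 3 (new)  [load 110/130]
  100 → van 4 (new)  [load 100/130]
  100 → van 5 (new)  [load 100/130]
  60 → van 6 (new)  [load 60/130]
  40 → van 6  [load 100/130]
  40 → van 7 (new)  [load 40/130]
  30 → van 4  [load 130/130]
  20 → van 3  [load 130/130]
  20 → van 5  [load 120/130]
7 vans opened.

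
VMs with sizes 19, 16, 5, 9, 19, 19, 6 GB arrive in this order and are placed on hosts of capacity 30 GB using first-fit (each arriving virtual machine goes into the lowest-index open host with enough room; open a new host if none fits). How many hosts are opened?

  19 → host 1 (new)  [load 19/30]
  16 → host 2 (new)  [load 16/30]
  5 → host 1  [load 24/30]
  9 → host 2  [load 25/30]
  19 → host 3 (new)  [load 19/30]
  19 → host 4 (new)  [load 19/30]
  6 → host 1  [load 30/30]
4 hosts opened.

4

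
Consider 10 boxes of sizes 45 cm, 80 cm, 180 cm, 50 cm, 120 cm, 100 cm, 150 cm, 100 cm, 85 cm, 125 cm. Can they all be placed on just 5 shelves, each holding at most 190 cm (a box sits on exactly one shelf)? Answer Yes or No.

Total = 1035 cm; ⌈1035/190⌉ = 6.
At least 6 shelves are required, but only 5 are allowed.

No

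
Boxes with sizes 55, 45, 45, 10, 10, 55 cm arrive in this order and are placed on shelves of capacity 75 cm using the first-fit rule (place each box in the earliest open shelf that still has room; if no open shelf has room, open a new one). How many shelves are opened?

4

  55 → shelf 1 (new)  [load 55/75]
  45 → shelf 2 (new)  [load 45/75]
  45 → shelf 3 (new)  [load 45/75]
  10 → shelf 1  [load 65/75]
  10 → shelf 1  [load 75/75]
  55 → shelf 4 (new)  [load 55/75]
4 shelves opened.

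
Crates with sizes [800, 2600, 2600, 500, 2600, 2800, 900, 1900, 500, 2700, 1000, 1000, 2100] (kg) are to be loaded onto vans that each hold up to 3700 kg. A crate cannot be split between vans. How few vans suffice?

7

Total = 2800 + 2700 + 2600 + 2600 + 2600 + 2100 + 1900 + 1000 + 1000 + 900 + 800 + 500 + 500 = 22000 kg.
Lower bound: ⌈22000/3700⌉ = 6 vans.
Also, 7 crates each exceed 1850 kg, and no two of those can share a van, so at least 7 vans are needed.
A packing using 7 vans:
  van 1: 2800 + 900 = 3700
  van 2: 2700 + 1000 = 3700
  van 3: 2600 + 1000 = 3600
  van 4: 2600 + 800 = 3400
  van 5: 2600 + 500 + 500 = 3600
  van 6: 2100 = 2100
  van 7: 1900 = 1900
This matches the lower bound, so 7 is optimal.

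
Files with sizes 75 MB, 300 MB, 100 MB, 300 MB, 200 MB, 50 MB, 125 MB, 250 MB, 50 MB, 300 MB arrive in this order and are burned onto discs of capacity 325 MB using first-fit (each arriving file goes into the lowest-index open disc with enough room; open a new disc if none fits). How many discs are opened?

  75 → disc 1 (new)  [load 75/325]
  300 → disc 2 (new)  [load 300/325]
  100 → disc 1  [load 175/325]
  300 → disc 3 (new)  [load 300/325]
  200 → disc 4 (new)  [load 200/325]
  50 → disc 1  [load 225/325]
  125 → disc 4  [load 325/325]
  250 → disc 5 (new)  [load 250/325]
  50 → disc 1  [load 275/325]
  300 → disc 6 (new)  [load 300/325]
6 discs opened.

6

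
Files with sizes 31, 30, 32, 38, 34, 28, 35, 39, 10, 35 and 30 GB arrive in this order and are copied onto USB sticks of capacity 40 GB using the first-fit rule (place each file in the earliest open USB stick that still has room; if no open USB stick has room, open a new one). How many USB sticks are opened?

10

  31 → USB stick 1 (new)  [load 31/40]
  30 → USB stick 2 (new)  [load 30/40]
  32 → USB stick 3 (new)  [load 32/40]
  38 → USB stick 4 (new)  [load 38/40]
  34 → USB stick 5 (new)  [load 34/40]
  28 → USB stick 6 (new)  [load 28/40]
  35 → USB stick 7 (new)  [load 35/40]
  39 → USB stick 8 (new)  [load 39/40]
  10 → USB stick 2  [load 40/40]
  35 → USB stick 9 (new)  [load 35/40]
  30 → USB stick 10 (new)  [load 30/40]
10 USB sticks opened.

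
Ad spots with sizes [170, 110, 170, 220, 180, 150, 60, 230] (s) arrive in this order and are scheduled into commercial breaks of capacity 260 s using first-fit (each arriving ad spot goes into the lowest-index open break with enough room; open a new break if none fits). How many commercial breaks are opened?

  170 → break 1 (new)  [load 170/260]
  110 → break 2 (new)  [load 110/260]
  170 → break 3 (new)  [load 170/260]
  220 → break 4 (new)  [load 220/260]
  180 → break 5 (new)  [load 180/260]
  150 → break 2  [load 260/260]
  60 → break 1  [load 230/260]
  230 → break 6 (new)  [load 230/260]
6 commercial breaks opened.

6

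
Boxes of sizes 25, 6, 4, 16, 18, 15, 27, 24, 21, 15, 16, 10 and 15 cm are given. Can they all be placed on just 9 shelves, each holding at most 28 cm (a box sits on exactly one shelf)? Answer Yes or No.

No

Total = 212 cm; ⌈212/28⌉ = 8.
10 boxes each exceed half the capacity and cannot share a shelf, forcing at least 10 shelves.
At least 10 shelves are required, but only 9 are allowed.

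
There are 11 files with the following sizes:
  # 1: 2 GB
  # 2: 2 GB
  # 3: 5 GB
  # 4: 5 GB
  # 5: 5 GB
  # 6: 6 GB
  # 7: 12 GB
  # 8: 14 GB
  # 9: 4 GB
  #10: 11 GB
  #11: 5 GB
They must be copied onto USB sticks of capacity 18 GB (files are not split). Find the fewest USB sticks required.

4

Total = 14 + 12 + 11 + 6 + 5 + 5 + 5 + 5 + 4 + 2 + 2 = 71 GB.
Lower bound: ⌈71/18⌉ = 4 USB sticks.
A packing using 4 USB sticks:
  USB stick 1: 14 + 4 = 18
  USB stick 2: 12 + 6 = 18
  USB stick 3: 11 + 5 + 2 = 18
  USB stick 4: 5 + 5 + 5 + 2 = 17
This matches the lower bound, so 4 is optimal.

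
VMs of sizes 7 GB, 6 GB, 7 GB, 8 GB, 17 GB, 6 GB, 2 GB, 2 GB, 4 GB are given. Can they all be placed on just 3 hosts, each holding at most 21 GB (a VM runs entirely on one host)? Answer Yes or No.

A valid assignment using 3 hosts:
  host 1: 17 + 4 = 21
  host 2: 8 + 7 + 6 = 21
  host 3: 7 + 6 + 2 + 2 = 17
Every load is within 21 GB, so 3 hosts suffice.

Yes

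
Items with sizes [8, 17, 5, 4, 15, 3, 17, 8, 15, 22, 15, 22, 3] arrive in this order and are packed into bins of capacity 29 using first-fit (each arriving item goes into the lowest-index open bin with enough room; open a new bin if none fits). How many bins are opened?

  8 → bin 1 (new)  [load 8/29]
  17 → bin 1  [load 25/29]
  5 → bin 2 (new)  [load 5/29]
  4 → bin 1  [load 29/29]
  15 → bin 2  [load 20/29]
  3 → bin 2  [load 23/29]
  17 → bin 3 (new)  [load 17/29]
  8 → bin 3  [load 25/29]
  15 → bin 4 (new)  [load 15/29]
  22 → bin 5 (new)  [load 22/29]
  15 → bin 6 (new)  [load 15/29]
  22 → bin 7 (new)  [load 22/29]
  3 → bin 2  [load 26/29]
7 bins opened.

7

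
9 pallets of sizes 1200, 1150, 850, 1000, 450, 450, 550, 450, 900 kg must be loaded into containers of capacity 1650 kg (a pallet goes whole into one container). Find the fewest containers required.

Total = 1200 + 1150 + 1000 + 900 + 850 + 550 + 450 + 450 + 450 = 7000 kg.
Lower bound: ⌈7000/1650⌉ = 5 containers.
A packing using 5 containers:
  container 1: 1200 + 450 = 1650
  container 2: 1150 + 450 = 1600
  container 3: 1000 + 550 = 1550
  container 4: 900 + 450 = 1350
  container 5: 850 = 850
This matches the lower bound, so 5 is optimal.

5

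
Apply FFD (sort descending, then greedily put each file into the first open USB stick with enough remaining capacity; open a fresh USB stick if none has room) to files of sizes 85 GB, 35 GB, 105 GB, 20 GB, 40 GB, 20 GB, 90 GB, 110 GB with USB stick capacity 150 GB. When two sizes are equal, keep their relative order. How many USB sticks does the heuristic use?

Sorted descending: 110, 105, 90, 85, 40, 35, 20, 20.
  110 → USB stick 1 (new)  [load 110/150]
  105 → USB stick 2 (new)  [load 105/150]
  90 → USB stick 3 (new)  [load 90/150]
  85 → USB stick 4 (new)  [load 85/150]
  40 → USB stick 1  [load 150/150]
  35 → USB stick 2  [load 140/150]
  20 → USB stick 3  [load 110/150]
  20 → USB stick 3  [load 130/150]
4 USB sticks opened.

4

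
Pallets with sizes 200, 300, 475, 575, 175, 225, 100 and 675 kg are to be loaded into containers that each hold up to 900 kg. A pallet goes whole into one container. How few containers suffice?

Total = 675 + 575 + 475 + 300 + 225 + 200 + 175 + 100 = 2725 kg.
Lower bound: ⌈2725/900⌉ = 4 containers.
A packing using 4 containers:
  container 1: 675 + 225 = 900
  container 2: 575 + 300 = 875
  container 3: 475 + 200 + 175 = 850
  container 4: 100 = 100
This matches the lower bound, so 4 is optimal.

4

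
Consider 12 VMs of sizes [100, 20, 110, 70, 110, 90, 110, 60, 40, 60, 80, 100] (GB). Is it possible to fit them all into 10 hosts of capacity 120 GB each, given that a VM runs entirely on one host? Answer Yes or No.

A valid assignment using 9 hosts:
  host 1: 110 = 110
  host 2: 110 = 110
  host 3: 110 = 110
  host 4: 100 + 20 = 120
  host 5: 100 = 100
  host 6: 90 = 90
  host 7: 80 + 40 = 120
  host 8: 70 = 70
  host 9: 60 + 60 = 120
That uses only 9 ≤ 10, so 10 hosts are enough.

Yes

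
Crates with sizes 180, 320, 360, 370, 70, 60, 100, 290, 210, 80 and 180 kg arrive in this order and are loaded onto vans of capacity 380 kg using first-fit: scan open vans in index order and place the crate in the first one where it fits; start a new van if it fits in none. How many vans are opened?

  180 → van 1 (new)  [load 180/380]
  320 → van 2 (new)  [load 320/380]
  360 → van 3 (new)  [load 360/380]
  370 → van 4 (new)  [load 370/380]
  70 → van 1  [load 250/380]
  60 → van 1  [load 310/380]
  100 → van 5 (new)  [load 100/380]
  290 → van 6 (new)  [load 290/380]
  210 → van 5  [load 310/380]
  80 → van 6  [load 370/380]
  180 → van 7 (new)  [load 180/380]
7 vans opened.

7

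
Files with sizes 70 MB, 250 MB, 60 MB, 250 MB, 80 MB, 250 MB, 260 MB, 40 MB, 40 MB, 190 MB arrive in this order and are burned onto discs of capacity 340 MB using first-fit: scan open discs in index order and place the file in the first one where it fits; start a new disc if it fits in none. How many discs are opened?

  70 → disc 1 (new)  [load 70/340]
  250 → disc 1  [load 320/340]
  60 → disc 2 (new)  [load 60/340]
  250 → disc 2  [load 310/340]
  80 → disc 3 (new)  [load 80/340]
  250 → disc 3  [load 330/340]
  260 → disc 4 (new)  [load 260/340]
  40 → disc 4  [load 300/340]
  40 → disc 4  [load 340/340]
  190 → disc 5 (new)  [load 190/340]
5 discs opened.

5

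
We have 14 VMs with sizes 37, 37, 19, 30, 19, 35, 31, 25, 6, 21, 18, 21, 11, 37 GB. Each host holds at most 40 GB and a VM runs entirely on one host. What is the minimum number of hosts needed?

Total = 37 + 37 + 37 + 35 + 31 + 30 + 25 + 21 + 21 + 19 + 19 + 18 + 11 + 6 = 347 GB.
Lower bound: ⌈347/40⌉ = 9 hosts.
A packing using 10 hosts:
  host 1: 37 = 37
  host 2: 37 = 37
  host 3: 37 = 37
  host 4: 35 = 35
  host 5: 31 + 6 = 37
  host 6: 30 = 30
  host 7: 25 + 11 = 36
  host 8: 21 + 19 = 40
  host 9: 21 + 19 = 40
  host 10: 18 = 18
No arrangement into 9 hosts stays within capacity, so 10 is optimal.

10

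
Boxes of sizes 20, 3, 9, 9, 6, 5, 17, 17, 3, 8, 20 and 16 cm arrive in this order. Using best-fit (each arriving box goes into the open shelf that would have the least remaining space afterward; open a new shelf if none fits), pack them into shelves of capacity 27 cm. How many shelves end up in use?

  20 → shelf 1 (new)  [load 20/27]
  3 → shelf 1  [load 23/27]
  9 → shelf 2 (new)  [load 9/27]
  9 → shelf 2  [load 18/27]
  6 → shelf 2  [load 24/27]
  5 → shelf 3 (new)  [load 5/27]
  17 → shelf 3  [load 22/27]
  17 → shelf 4 (new)  [load 17/27]
  3 → shelf 2  [load 27/27]
  8 → shelf 4  [load 25/27]
  20 → shelf 5 (new)  [load 20/27]
  16 → shelf 6 (new)  [load 16/27]
6 shelves opened.

6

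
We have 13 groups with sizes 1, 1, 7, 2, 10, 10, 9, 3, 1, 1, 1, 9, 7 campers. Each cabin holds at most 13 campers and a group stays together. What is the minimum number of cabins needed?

Total = 10 + 10 + 9 + 9 + 7 + 7 + 3 + 2 + 1 + 1 + 1 + 1 + 1 = 62 campers.
Lower bound: ⌈62/13⌉ = 5 cabins.
Also, 6 groups each exceed 13/2 campers, and no two of those can share a cabin, so at least 6 cabins are needed.
A packing using 6 cabins:
  cabin 1: 10 + 3 = 13
  cabin 2: 10 + 2 + 1 = 13
  cabin 3: 9 + 1 + 1 + 1 + 1 = 13
  cabin 4: 9 = 9
  cabin 5: 7 = 7
  cabin 6: 7 = 7
This matches the lower bound, so 6 is optimal.

6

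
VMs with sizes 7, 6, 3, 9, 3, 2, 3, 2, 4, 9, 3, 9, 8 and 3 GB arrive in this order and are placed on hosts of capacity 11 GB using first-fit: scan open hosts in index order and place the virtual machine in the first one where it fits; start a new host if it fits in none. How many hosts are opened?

7

  7 → host 1 (new)  [load 7/11]
  6 → host 2 (new)  [load 6/11]
  3 → host 1  [load 10/11]
  9 → host 3 (new)  [load 9/11]
  3 → host 2  [load 9/11]
  2 → host 2  [load 11/11]
  3 → host 4 (new)  [load 3/11]
  2 → host 3  [load 11/11]
  4 → host 4  [load 7/11]
  9 → host 5 (new)  [load 9/11]
  3 → host 4  [load 10/11]
  9 → host 6 (new)  [load 9/11]
  8 → host 7 (new)  [load 8/11]
  3 → host 7  [load 11/11]
7 hosts opened.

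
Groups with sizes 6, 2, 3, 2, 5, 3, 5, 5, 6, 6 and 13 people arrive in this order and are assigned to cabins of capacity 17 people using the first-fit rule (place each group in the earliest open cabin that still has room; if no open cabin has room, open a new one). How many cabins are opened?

4

  6 → cabin 1 (new)  [load 6/17]
  2 → cabin 1  [load 8/17]
  3 → cabin 1  [load 11/17]
  2 → cabin 1  [load 13/17]
  5 → cabin 2 (new)  [load 5/17]
  3 → cabin 1  [load 16/17]
  5 → cabin 2  [load 10/17]
  5 → cabin 2  [load 15/17]
  6 → cabin 3 (new)  [load 6/17]
  6 → cabin 3  [load 12/17]
  13 → cabin 4 (new)  [load 13/17]
4 cabins opened.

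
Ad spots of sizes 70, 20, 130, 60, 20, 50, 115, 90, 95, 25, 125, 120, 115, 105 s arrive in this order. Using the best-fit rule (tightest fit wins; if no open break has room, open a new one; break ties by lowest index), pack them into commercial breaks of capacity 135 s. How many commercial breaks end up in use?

10

  70 → break 1 (new)  [load 70/135]
  20 → break 1  [load 90/135]
  130 → break 2 (new)  [load 130/135]
  60 → break 3 (new)  [load 60/135]
  20 → break 1  [load 110/135]
  50 → break 3  [load 110/135]
  115 → break 4 (new)  [load 115/135]
  90 → break 5 (new)  [load 90/135]
  95 → break 6 (new)  [load 95/135]
  25 → break 1  [load 135/135]
  125 → break 7 (new)  [load 125/135]
  120 → break 8 (new)  [load 120/135]
  115 → break 9 (new)  [load 115/135]
  105 → break 10 (new)  [load 105/135]
10 commercial breaks opened.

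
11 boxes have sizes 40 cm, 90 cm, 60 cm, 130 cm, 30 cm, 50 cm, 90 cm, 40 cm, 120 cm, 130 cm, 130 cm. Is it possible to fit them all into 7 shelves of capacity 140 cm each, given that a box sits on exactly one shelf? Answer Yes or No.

A valid assignment using 7 shelves:
  shelf 1: 130 = 130
  shelf 2: 130 = 130
  shelf 3: 130 = 130
  shelf 4: 120 = 120
  shelf 5: 90 + 50 = 140
  shelf 6: 90 + 40 = 130
  shelf 7: 60 + 40 + 30 = 130
Every load is within 140 cm, so 7 shelves suffice.

Yes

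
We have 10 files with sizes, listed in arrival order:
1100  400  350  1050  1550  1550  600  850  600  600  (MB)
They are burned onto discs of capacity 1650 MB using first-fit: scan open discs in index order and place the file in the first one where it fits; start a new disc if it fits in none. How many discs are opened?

6

  1100 → disc 1 (new)  [load 1100/1650]
  400 → disc 1  [load 1500/1650]
  350 → disc 2 (new)  [load 350/1650]
  1050 → disc 2  [load 1400/1650]
  1550 → disc 3 (new)  [load 1550/1650]
  1550 → disc 4 (new)  [load 1550/1650]
  600 → disc 5 (new)  [load 600/1650]
  850 → disc 5  [load 1450/1650]
  600 → disc 6 (new)  [load 600/1650]
  600 → disc 6  [load 1200/1650]
6 discs opened.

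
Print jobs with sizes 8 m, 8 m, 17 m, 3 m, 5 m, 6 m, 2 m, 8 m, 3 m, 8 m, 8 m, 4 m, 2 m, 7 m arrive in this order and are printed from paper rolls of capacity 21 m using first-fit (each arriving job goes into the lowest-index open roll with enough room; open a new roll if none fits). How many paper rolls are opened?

  8 → roll 1 (new)  [load 8/21]
  8 → roll 1  [load 16/21]
  17 → roll 2 (new)  [load 17/21]
  3 → roll 1  [load 19/21]
  5 → roll 3 (new)  [load 5/21]
  6 → roll 3  [load 11/21]
  2 → roll 1  [load 21/21]
  8 → roll 3  [load 19/21]
  3 → roll 2  [load 20/21]
  8 → roll 4 (new)  [load 8/21]
  8 → roll 4  [load 16/21]
  4 → roll 4  [load 20/21]
  2 → roll 3  [load 21/21]
  7 → roll 5 (new)  [load 7/21]
5 paper rolls opened.

5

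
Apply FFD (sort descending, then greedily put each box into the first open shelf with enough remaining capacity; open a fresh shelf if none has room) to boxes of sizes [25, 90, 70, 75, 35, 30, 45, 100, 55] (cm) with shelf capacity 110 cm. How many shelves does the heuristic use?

6

Sorted descending: 100, 90, 75, 70, 55, 45, 35, 30, 25.
  100 → shelf 1 (new)  [load 100/110]
  90 → shelf 2 (new)  [load 90/110]
  75 → shelf 3 (new)  [load 75/110]
  70 → shelf 4 (new)  [load 70/110]
  55 → shelf 5 (new)  [load 55/110]
  45 → shelf 5  [load 100/110]
  35 → shelf 3  [load 110/110]
  30 → shelf 4  [load 100/110]
  25 → shelf 6 (new)  [load 25/110]
6 shelves opened.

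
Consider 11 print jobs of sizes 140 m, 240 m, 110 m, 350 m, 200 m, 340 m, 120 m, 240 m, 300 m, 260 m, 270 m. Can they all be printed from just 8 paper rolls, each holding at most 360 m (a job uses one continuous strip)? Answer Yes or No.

A valid assignment using 8 paper rolls:
  roll 1: 350 = 350
  roll 2: 340 = 340
  roll 3: 300 = 300
  roll 4: 270 = 270
  roll 5: 260 = 260
  roll 6: 240 + 120 = 360
  roll 7: 240 + 110 = 350
  roll 8: 200 + 140 = 340
Every load is within 360 m, so 8 paper rolls suffice.

Yes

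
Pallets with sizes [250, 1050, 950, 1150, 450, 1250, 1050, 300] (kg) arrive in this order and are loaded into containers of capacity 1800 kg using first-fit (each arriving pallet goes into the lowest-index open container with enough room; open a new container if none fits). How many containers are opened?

5

  250 → container 1 (new)  [load 250/1800]
  1050 → container 1  [load 1300/1800]
  950 → container 2 (new)  [load 950/1800]
  1150 → container 3 (new)  [load 1150/1800]
  450 → container 1  [load 1750/1800]
  1250 → container 4 (new)  [load 1250/1800]
  1050 → container 5 (new)  [load 1050/1800]
  300 → container 2  [load 1250/1800]
5 containers opened.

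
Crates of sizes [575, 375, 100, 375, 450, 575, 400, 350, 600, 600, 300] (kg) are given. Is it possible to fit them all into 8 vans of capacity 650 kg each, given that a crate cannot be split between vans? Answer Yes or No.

No

Total = 4700 kg; ⌈4700/650⌉ = 8.
9 crates each exceed half the capacity and cannot share a van, forcing at least 9 vans.
At least 9 vans are required, but only 8 are allowed.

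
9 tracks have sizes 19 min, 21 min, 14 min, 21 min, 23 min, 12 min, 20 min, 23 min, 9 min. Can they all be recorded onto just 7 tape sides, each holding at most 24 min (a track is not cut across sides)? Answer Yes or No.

No

Total = 162 min; ⌈162/24⌉ = 7.
The bound of 7 does not rule out 7, but exhaustive search shows no assignment into 7 tape sides of capacity 24 min exists — the minimum is 8.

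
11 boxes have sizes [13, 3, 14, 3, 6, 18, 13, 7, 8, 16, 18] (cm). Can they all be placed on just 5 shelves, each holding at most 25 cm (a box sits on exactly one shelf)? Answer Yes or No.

No

Total = 119 cm; ⌈119/25⌉ = 5.
6 boxes each exceed half the capacity and cannot share a shelf, forcing at least 6 shelves.
At least 6 shelves are required, but only 5 are allowed.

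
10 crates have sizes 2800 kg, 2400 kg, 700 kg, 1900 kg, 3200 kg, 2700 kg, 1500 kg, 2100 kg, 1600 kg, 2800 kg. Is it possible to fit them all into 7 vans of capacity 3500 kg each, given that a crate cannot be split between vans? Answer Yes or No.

No

Total = 21700 kg; ⌈21700/3500⌉ = 7.
The bound of 7 does not rule out 7, but exhaustive search shows no assignment into 7 vans of capacity 3500 kg exists — the minimum is 8.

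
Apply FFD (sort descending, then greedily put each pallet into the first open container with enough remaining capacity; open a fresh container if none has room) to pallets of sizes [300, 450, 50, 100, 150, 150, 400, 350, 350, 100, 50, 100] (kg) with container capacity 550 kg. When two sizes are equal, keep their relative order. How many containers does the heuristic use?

Sorted descending: 450, 400, 350, 350, 300, 150, 150, 100, 100, 100, 50, 50.
  450 → container 1 (new)  [load 450/550]
  400 → container 2 (new)  [load 400/550]
  350 → container 3 (new)  [load 350/550]
  350 → container 4 (new)  [load 350/550]
  300 → container 5 (new)  [load 300/550]
  150 → container 2  [load 550/550]
  150 → container 3  [load 500/550]
  100 → container 1  [load 550/550]
  100 → container 4  [load 450/550]
  100 → container 4  [load 550/550]
  50 → container 3  [load 550/550]
  50 → container 5  [load 350/550]
5 containers opened.

5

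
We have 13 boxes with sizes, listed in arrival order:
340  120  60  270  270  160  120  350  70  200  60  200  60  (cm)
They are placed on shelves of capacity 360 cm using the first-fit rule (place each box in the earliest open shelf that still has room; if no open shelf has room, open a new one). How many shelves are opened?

  340 → shelf 1 (new)  [load 340/360]
  120 → shelf 2 (new)  [load 120/360]
  60 → shelf 2  [load 180/360]
  270 → shelf 3 (new)  [load 270/360]
  270 → shelf 4 (new)  [load 270/360]
  160 → shelf 2  [load 340/360]
  120 → shelf 5 (new)  [load 120/360]
  350 → shelf 6 (new)  [load 350/360]
  70 → shelf 3  [load 340/360]
  200 → shelf 5  [load 320/360]
  60 → shelf 4  [load 330/360]
  200 → shelf 7 (new)  [load 200/360]
  60 → shelf 7  [load 260/360]
7 shelves opened.

7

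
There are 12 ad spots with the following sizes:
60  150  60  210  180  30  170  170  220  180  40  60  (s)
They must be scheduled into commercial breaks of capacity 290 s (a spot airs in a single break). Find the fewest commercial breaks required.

7

Total = 220 + 210 + 180 + 180 + 170 + 170 + 150 + 60 + 60 + 60 + 40 + 30 = 1530 s.
Lower bound: ⌈1530/290⌉ = 6 commercial breaks.
Also, 7 ad spots each exceed 145 s, and no two of those can share a break, so at least 7 commercial breaks are needed.
A packing using 7 commercial breaks:
  break 1: 220 + 60 = 280
  break 2: 210 + 60 = 270
  break 3: 180 + 60 + 40 = 280
  break 4: 180 + 30 = 210
  break 5: 170 = 170
  break 6: 170 = 170
  break 7: 150 = 150
This matches the lower bound, so 7 is optimal.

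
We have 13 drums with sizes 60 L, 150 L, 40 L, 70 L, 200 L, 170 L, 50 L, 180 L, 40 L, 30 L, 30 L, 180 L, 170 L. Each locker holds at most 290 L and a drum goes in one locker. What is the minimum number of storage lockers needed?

6

Total = 200 + 180 + 180 + 170 + 170 + 150 + 70 + 60 + 50 + 40 + 40 + 30 + 30 = 1370 L.
Lower bound: ⌈1370/290⌉ = 5 storage lockers.
Also, 6 drums each exceed 145 L, and no two of those can share a locker, so at least 6 storage lockers are needed.
A packing using 6 storage lockers:
  locker 1: 200 + 70 = 270
  locker 2: 180 + 60 + 50 = 290
  locker 3: 180 + 40 + 40 + 30 = 290
  locker 4: 170 + 30 = 200
  locker 5: 170 = 170
  locker 6: 150 = 150
This matches the lower bound, so 6 is optimal.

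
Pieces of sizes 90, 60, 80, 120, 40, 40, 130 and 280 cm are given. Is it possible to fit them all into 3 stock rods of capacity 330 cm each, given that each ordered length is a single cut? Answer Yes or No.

A valid assignment using 3 stock rods:
  stock rod 1: 280 + 40 = 320
  stock rod 2: 130 + 120 + 80 = 330
  stock rod 3: 90 + 60 + 40 = 190
Every load is within 330 cm, so 3 stock rods suffice.

Yes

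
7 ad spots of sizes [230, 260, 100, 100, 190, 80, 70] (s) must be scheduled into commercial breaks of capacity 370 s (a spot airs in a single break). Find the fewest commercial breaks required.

3

Total = 260 + 230 + 190 + 100 + 100 + 80 + 70 = 1030 s.
Lower bound: ⌈1030/370⌉ = 3 commercial breaks.
A packing using 3 commercial breaks:
  break 1: 260 + 100 = 360
  break 2: 230 + 100 = 330
  break 3: 190 + 80 + 70 = 340
This matches the lower bound, so 3 is optimal.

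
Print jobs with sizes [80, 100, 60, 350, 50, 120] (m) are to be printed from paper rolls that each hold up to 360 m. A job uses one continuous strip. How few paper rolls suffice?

3

Total = 350 + 120 + 100 + 80 + 60 + 50 = 760 m.
Lower bound: ⌈760/360⌉ = 3 paper rolls.
A packing using 3 paper rolls:
  roll 1: 350 = 350
  roll 2: 120 + 100 + 80 + 60 = 360
  roll 3: 50 = 50
This matches the lower bound, so 3 is optimal.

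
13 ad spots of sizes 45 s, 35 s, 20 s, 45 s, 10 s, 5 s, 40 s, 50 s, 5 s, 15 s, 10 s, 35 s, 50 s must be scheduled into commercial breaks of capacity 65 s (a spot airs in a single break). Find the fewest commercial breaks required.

7

Total = 50 + 50 + 45 + 45 + 40 + 35 + 35 + 20 + 15 + 10 + 10 + 5 + 5 = 365 s.
Lower bound: ⌈365/65⌉ = 6 commercial breaks.
Also, 7 ad spots each exceed 65/2 s, and no two of those can share a break, so at least 7 commercial breaks are needed.
A packing using 7 commercial breaks:
  break 1: 50 + 15 = 65
  break 2: 50 + 10 + 5 = 65
  break 3: 45 + 20 = 65
  break 4: 45 + 10 + 5 = 60
  break 5: 40 = 40
  break 6: 35 = 35
  break 7: 35 = 35
This matches the lower bound, so 7 is optimal.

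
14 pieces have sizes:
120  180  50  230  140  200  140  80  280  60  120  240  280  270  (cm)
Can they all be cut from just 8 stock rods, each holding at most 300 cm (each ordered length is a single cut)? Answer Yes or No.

No

Total = 2390 cm; ⌈2390/300⌉ = 8.
The bound of 8 does not rule out 8, but exhaustive search shows no assignment into 8 stock rods of capacity 300 cm exists — the minimum is 9.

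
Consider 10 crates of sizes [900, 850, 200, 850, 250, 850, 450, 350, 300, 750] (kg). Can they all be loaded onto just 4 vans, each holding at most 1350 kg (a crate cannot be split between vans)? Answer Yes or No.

Total = 5750 kg; ⌈5750/1350⌉ = 5.
At least 5 vans are required, but only 4 are allowed.

No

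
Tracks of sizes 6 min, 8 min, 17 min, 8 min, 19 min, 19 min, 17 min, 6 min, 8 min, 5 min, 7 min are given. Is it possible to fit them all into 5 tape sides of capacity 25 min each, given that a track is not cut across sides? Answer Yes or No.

A valid assignment using 5 tape sides:
  side 1: 19 + 6 = 25
  side 2: 19 + 6 = 25
  side 3: 17 + 8 = 25
  side 4: 17 + 8 = 25
  side 5: 8 + 7 + 5 = 20
Every load is within 25 min, so 5 tape sides suffice.

Yes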